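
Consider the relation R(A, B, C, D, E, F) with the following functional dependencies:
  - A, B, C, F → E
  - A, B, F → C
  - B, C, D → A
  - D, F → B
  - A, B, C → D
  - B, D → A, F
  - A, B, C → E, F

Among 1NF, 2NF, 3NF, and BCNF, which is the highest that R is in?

Candidate keys: {A, B, C}, {A, B, F}, {B, D}, {D, F}. Prime attributes: {A, B, C, D, F}.
Every FD has a superkey on the left, so the relation is in BCNF.

BCNF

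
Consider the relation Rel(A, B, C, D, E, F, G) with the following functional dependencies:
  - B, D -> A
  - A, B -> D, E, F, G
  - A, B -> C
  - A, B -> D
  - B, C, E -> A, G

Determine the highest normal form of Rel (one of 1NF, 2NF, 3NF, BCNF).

Candidate keys: {A, B}, {B, C, E}, {B, D}. Prime attributes: {A, B, C, D, E}.
Every FD has a superkey on the left, so the relation is in BCNF.

BCNF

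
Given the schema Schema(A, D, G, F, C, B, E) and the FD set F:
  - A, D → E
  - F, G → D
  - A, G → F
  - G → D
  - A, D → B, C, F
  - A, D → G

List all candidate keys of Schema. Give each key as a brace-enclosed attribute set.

{A, D}, {A, G}

No FD produces {A}, so it must be in every candidate key.
Closure of {A, D} is {A, B, C, D, E, F, G}, the whole schema; {A, D} is a candidate key.
Closure of {A, G} is {A, B, C, D, E, F, G}, the whole schema; {A, G} is a candidate key.
Any other superkey properly contains one of these, so there are no further candidate keys.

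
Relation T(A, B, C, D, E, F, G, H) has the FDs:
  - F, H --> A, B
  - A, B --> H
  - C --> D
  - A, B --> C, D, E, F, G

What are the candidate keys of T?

{A, B}, {F, H}

Closure of {A, B} is {A, B, C, D, E, F, G, H}, the whole schema; {A, B} is a candidate key.
Closure of {F, H} is {A, B, C, D, E, F, G, H}, the whole schema; {F, H} is a candidate key.
Any other superkey properly contains one of these, so there are no further candidate keys.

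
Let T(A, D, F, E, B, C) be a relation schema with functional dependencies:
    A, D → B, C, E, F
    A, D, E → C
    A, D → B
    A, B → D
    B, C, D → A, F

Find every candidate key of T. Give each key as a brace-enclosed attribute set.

{A, B}⁺ = {A, B, C, D, E, F}, which is every attribute, so {A, B} is a candidate key.
{A, D}⁺ = {A, B, C, D, E, F}, which is every attribute, so {A, D} is a candidate key.
{B, C, D}⁺ = {A, B, C, D, E, F}, which is every attribute, so {B, C, D} is a candidate key.
No proper subset of any of these is a key, and no other minimal superkey exists.

{A, B}, {A, D}, {B, C, D}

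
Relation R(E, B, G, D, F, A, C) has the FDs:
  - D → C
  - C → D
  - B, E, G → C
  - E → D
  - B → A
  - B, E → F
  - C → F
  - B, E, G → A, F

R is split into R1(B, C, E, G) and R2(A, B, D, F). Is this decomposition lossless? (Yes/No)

No

Common attributes: {B}; their closure is {A, B}.
Neither R1 nor R2 is contained in that closure, so the decomposition is lossy.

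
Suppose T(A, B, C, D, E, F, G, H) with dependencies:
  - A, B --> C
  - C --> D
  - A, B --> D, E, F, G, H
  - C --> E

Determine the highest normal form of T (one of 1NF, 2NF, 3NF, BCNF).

2NF

Candidate key: {A, B}. Prime attributes: {A, B}.
For C --> D we have {C}⁺ = {C, D, E}; {C} is not a superkey, so BCNF fails.
Because {D} is non-prime and the left side of C --> D is not a superkey, the relation is not in 3NF.
No proper subset of a key has a non-prime attribute in its closure, so there is no partial dependency; 2NF holds.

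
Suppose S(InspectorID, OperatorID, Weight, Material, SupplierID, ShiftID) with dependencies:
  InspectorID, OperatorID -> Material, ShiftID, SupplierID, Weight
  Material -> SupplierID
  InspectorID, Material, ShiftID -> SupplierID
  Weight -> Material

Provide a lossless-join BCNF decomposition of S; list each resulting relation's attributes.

{InspectorID, OperatorID, ShiftID, Weight}; {Material, SupplierID}; {Material, Weight}

Candidate key of the original relation: {InspectorID, OperatorID}.
In {InspectorID, Material, OperatorID, ShiftID, SupplierID, Weight}, {Material} is not a superkey ({Material}⁺ restricted to this set is {Material, SupplierID}), so split on Material -> SupplierID into {Material, SupplierID} and {InspectorID, Material, OperatorID, ShiftID, Weight}.
{Material, SupplierID} is in BCNF.
In {InspectorID, Material, OperatorID, ShiftID, Weight}, {Weight} is not a superkey ({Weight}⁺ restricted to this set is {Material, Weight}), so split on Weight -> Material into {Material, Weight} and {InspectorID, OperatorID, ShiftID, Weight}.
{Material, Weight} is in BCNF.
{InspectorID, OperatorID, ShiftID, Weight} is in BCNF.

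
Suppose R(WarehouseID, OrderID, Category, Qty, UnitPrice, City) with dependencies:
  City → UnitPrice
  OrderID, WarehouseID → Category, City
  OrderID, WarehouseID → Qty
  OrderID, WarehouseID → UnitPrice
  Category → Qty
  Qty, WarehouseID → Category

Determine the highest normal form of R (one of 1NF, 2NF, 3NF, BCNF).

Candidate key: {OrderID, WarehouseID}. Prime attributes: {OrderID, WarehouseID}.
City → UnitPrice: {City}⁺ = {City, UnitPrice}, which is not all of the attributes, so the left side is not a superkey — BCNF is violated.
City → UnitPrice has non-prime {UnitPrice} on the right and a non-superkey on the left, so 3NF fails.
No proper subset of a key has a non-prime attribute in its closure, so there is no partial dependency; 2NF holds.

2NF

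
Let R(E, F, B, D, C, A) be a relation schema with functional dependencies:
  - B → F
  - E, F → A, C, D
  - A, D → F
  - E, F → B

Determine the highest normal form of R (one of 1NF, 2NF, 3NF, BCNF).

3NF

Candidate keys: {A, D, E}, {B, E}, {E, F}. Prime attributes: {A, B, D, E, F}.
B → F: {B}⁺ = {B, F}, which is not all of the attributes, so the left side is not a superkey — BCNF is violated.
Since {F} ⊆ prime attributes and every other non-superkey FD also has a prime right side, the schema is in 3NF.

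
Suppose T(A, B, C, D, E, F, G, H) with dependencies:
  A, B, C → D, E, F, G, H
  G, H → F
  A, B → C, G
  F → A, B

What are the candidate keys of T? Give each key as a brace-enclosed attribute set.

{A, B}, {F}, {G, H}

{F}⁺ = {A, B, C, D, E, F, G, H}, which is every attribute, so {F} is a candidate key.
{A, B}⁺ = {A, B, C, D, E, F, G, H}, which is every attribute, so {A, B} is a candidate key.
{G, H}⁺ = {A, B, C, D, E, F, G, H}, which is every attribute, so {G, H} is a candidate key.
These are minimal and exhaustive — every other superkey contains one of them.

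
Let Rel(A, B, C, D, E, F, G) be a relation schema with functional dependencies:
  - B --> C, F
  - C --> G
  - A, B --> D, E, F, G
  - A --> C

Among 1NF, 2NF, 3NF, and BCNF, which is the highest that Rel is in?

1NF

Candidate key: {A, B}. Prime attributes: {A, B}.
For B --> C, F we have {B}⁺ = {B, C, F, G}; {B} is not a superkey, so BCNF fails.
B --> C, F determines the non-prime attributes {C, F} from a non-superkey — 3NF is violated.
The proper key subset {A} of {A, B} determines non-prime {C, G}, so the relation is not even in 2NF.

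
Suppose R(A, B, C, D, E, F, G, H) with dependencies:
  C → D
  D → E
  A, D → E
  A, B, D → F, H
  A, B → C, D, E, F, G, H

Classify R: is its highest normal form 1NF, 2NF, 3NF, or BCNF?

2NF

Candidate key: {A, B}. Prime attributes: {A, B}.
For C → D we have {C}⁺ = {C, D, E}; {C} is not a superkey, so BCNF fails.
C → D determines the non-prime attribute {D} from a non-superkey — 3NF is violated.
No non-prime attribute depends on a proper subset of any candidate key, so 2NF holds.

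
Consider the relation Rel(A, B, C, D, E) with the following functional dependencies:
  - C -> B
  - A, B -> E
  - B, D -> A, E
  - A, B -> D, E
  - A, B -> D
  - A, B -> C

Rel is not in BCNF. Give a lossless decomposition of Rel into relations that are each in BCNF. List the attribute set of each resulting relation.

{A, C, D, E}; {B, C}

Candidate keys of the original relation: {A, B}, {A, C}, {B, D}, {C, D}.
In {A, B, C, D, E}, {C} is not a superkey ({C}⁺ restricted to this set is {B, C}), so split on C -> B into {B, C} and {A, C, D, E}.
{B, C} is in BCNF.
{A, C, D, E} is in BCNF.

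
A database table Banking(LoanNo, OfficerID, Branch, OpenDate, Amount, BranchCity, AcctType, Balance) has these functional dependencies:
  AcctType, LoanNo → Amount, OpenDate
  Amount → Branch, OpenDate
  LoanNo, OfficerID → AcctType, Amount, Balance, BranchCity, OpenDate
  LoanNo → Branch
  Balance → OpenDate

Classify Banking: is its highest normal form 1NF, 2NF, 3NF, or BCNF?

Candidate key: {LoanNo, OfficerID}. Prime attributes: {LoanNo, OfficerID}.
For AcctType, LoanNo → Amount, OpenDate we have {AcctType, LoanNo}⁺ = {AcctType, Amount, Branch, LoanNo, OpenDate}; {AcctType, LoanNo} is not a superkey, so BCNF fails.
AcctType, LoanNo → Amount, OpenDate determines the non-prime attributes {Amount, OpenDate} from a non-superkey — 3NF is violated.
The proper key subset {LoanNo} of {LoanNo, OfficerID} determines non-prime {Branch}, so the relation is not even in 2NF.

1NF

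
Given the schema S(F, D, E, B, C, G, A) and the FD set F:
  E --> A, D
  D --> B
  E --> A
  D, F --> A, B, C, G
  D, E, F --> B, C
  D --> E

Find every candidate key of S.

{D, F}, {E, F}

{F} never appears on the right of any FD, so every key must include it.
{D, F}⁺ = {A, B, C, D, E, F, G} — all of the relation — so {D, F} is a candidate key.
{E, F}⁺ = {A, B, C, D, E, F, G} — all of the relation — so {E, F} is a candidate key.
No proper subset of any of these is a key, and no other minimal superkey exists.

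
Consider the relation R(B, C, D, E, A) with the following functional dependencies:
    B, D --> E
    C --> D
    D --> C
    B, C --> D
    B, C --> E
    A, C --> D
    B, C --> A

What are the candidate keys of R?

No FD produces {B}, so it must be in every candidate key.
{B, C}⁺ = {A, B, C, D, E} — all of the relation — so {B, C} is a candidate key.
{B, D}⁺ = {A, B, C, D, E} — all of the relation — so {B, D} is a candidate key.
These are minimal and exhaustive — every other superkey contains one of them.

{B, C}, {B, D}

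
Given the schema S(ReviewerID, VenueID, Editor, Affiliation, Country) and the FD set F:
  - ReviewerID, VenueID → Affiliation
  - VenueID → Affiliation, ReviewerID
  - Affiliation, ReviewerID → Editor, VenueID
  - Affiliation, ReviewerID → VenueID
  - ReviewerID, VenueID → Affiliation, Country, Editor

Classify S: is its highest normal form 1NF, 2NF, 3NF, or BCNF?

Candidate keys: {Affiliation, ReviewerID}, {VenueID}. Prime attributes: {Affiliation, ReviewerID, VenueID}.
Every FD has a superkey on the left, so the relation is in BCNF.

BCNF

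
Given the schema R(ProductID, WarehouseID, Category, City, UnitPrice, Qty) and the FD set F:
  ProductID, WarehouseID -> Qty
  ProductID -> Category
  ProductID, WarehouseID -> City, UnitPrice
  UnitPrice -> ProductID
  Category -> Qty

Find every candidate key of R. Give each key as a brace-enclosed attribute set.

{WarehouseID} never appears on the right of any FD, so every key must include it.
{ProductID, WarehouseID} is a candidate key since {ProductID, WarehouseID}⁺ = {Category, City, ProductID, Qty, UnitPrice, WarehouseID} covers every attribute.
{UnitPrice, WarehouseID} is a candidate key since {UnitPrice, WarehouseID}⁺ = {Category, City, ProductID, Qty, UnitPrice, WarehouseID} covers every attribute.
These are minimal and exhaustive — every other superkey contains one of them.

{ProductID, WarehouseID}, {UnitPrice, WarehouseID}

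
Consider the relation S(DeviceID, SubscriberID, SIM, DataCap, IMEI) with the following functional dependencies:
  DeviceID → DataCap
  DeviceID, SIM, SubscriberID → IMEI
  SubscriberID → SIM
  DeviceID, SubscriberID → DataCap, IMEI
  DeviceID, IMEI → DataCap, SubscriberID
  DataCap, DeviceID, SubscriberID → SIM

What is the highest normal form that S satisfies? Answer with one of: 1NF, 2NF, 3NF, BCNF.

1NF

Candidate keys: {DeviceID, IMEI}, {DeviceID, SubscriberID}. Prime attributes: {DeviceID, IMEI, SubscriberID}.
For DeviceID → DataCap we have {DeviceID}⁺ = {DataCap, DeviceID}; {DeviceID} is not a superkey, so BCNF fails.
DeviceID → DataCap determines the non-prime attribute {DataCap} from a non-superkey — 3NF is violated.
{DeviceID} is a proper subset of the key {DeviceID, IMEI}, and {DeviceID}⁺ contains the non-prime attribute {DataCap} — a partial dependency, so 2NF is violated.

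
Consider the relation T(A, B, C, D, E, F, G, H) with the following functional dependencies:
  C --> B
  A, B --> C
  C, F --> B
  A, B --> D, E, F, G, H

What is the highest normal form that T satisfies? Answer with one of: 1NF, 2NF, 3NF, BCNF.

3NF

Candidate keys: {A, B}, {A, C}. Prime attributes: {A, B, C}.
C --> B breaks BCNF: {C}⁺ = {B, C}, so {C} is not a superkey.
Since {B} ⊆ prime attributes and every other non-superkey FD also has a prime right side, the schema is in 3NF.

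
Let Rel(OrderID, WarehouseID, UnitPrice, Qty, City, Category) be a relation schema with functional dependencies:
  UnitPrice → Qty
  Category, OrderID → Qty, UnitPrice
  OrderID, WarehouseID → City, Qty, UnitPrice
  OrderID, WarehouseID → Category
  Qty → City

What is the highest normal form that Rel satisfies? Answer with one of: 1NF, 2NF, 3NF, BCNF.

2NF

Candidate key: {OrderID, WarehouseID}. Prime attributes: {OrderID, WarehouseID}.
UnitPrice → Qty breaks BCNF: {UnitPrice}⁺ = {City, Qty, UnitPrice}, so {UnitPrice} is not a superkey.
UnitPrice → Qty determines the non-prime attribute {Qty} from a non-superkey — 3NF is violated.
No proper subset of a key has a non-prime attribute in its closure, so there is no partial dependency; 2NF holds.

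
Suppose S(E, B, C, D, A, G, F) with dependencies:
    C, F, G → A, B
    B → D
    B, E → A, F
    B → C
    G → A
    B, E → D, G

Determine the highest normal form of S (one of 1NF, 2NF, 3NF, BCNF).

Candidate keys: {B, E}, {C, E, F, G}. Prime attributes: {B, C, E, F, G}.
For C, F, G → A, B we have {C, F, G}⁺ = {A, B, C, D, F, G}; {C, F, G} is not a superkey, so BCNF fails.
C, F, G → A, B has non-prime {A} on the right and a non-superkey on the left, so 3NF fails.
Since {B} ⊂ {B, E} and {B}⁺ ⊇ {D} with {D} non-prime, there is a partial dependency; 2NF fails.

1NF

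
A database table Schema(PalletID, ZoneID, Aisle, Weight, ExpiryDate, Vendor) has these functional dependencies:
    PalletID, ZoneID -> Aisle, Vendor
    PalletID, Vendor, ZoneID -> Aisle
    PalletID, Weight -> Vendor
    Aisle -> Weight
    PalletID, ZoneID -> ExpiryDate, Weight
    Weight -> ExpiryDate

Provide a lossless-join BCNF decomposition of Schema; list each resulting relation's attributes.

Candidate key of the original relation: {PalletID, ZoneID}.
{Aisle, ExpiryDate, PalletID, Vendor, Weight, ZoneID}: {PalletID, Weight} determines {ExpiryDate, PalletID, Vendor, Weight} here but is not a superkey — split on PalletID, Weight -> ExpiryDate, Vendor, giving {ExpiryDate, PalletID, Vendor, Weight} and {Aisle, PalletID, Weight, ZoneID}.
{ExpiryDate, PalletID, Vendor, Weight}: {Weight} determines {ExpiryDate, Weight} here but is not a superkey — split on Weight -> ExpiryDate, giving {ExpiryDate, Weight} and {PalletID, Vendor, Weight}.
{ExpiryDate, Weight}: every determinant is a superkey — BCNF.
{PalletID, Vendor, Weight}: every determinant is a superkey — BCNF.
{Aisle, PalletID, Weight, ZoneID}: {Aisle} determines {Aisle, Weight} here but is not a superkey — split on Aisle -> Weight, giving {Aisle, Weight} and {Aisle, PalletID, ZoneID}.
{Aisle, Weight}: every determinant is a superkey — BCNF.
{Aisle, PalletID, ZoneID}: every determinant is a superkey — BCNF.

{Aisle, PalletID, ZoneID}; {Aisle, Weight}; {ExpiryDate, Weight}; {PalletID, Vendor, Weight}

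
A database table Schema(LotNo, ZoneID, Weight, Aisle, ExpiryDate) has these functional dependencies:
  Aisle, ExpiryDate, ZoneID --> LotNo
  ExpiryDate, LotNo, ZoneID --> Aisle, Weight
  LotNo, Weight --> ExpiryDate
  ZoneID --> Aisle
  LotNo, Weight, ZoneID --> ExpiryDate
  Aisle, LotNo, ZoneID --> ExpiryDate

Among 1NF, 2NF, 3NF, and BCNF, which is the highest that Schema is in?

1NF

Candidate keys: {ExpiryDate, ZoneID}, {LotNo, ZoneID}. Prime attributes: {ExpiryDate, LotNo, ZoneID}.
LotNo, Weight --> ExpiryDate: {LotNo, Weight}⁺ = {ExpiryDate, LotNo, Weight}, which is not all of the attributes, so the left side is not a superkey — BCNF is violated.
ZoneID --> Aisle has non-prime {Aisle} on the right and a non-superkey on the left, so 3NF fails.
{ZoneID} is a proper subset of the key {ExpiryDate, ZoneID}, and {ZoneID}⁺ contains the non-prime attribute {Aisle} — a partial dependency, so 2NF is violated.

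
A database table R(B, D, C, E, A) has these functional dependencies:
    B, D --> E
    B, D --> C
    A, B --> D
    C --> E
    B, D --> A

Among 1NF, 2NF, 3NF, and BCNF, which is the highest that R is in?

2NF

Candidate keys: {A, B}, {B, D}. Prime attributes: {A, B, D}.
C --> E: {C}⁺ = {C, E}, which is not all of the attributes, so the left side is not a superkey — BCNF is violated.
C --> E determines the non-prime attribute {E} from a non-superkey — 3NF is violated.
No proper subset of a key has a non-prime attribute in its closure, so there is no partial dependency; 2NF holds.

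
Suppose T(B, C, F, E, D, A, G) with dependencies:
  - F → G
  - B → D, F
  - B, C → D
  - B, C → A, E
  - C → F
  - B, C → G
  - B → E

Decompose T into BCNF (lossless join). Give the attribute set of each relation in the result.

{A, B, C}; {B, D, E, F}; {F, G}

Candidate key of the original relation: {B, C}.
{A, B, C, D, E, F, G}: {F} determines {F, G} here but is not a superkey — split on F → G, giving {F, G} and {A, B, C, D, E, F}.
{F, G} is in BCNF.
{A, B, C, D, E, F}: {B} determines {B, D, E, F} here but is not a superkey — split on B → D, E, F, giving {B, D, E, F} and {A, B, C}.
{B, D, E, F} is in BCNF.
{A, B, C} is in BCNF.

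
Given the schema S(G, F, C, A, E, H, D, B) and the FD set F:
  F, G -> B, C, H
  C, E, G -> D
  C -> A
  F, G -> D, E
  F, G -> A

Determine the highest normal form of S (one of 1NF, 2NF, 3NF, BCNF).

2NF

Candidate key: {F, G}. Prime attributes: {F, G}.
For C, E, G -> D we have {C, E, G}⁺ = {A, C, D, E, G}; {C, E, G} is not a superkey, so BCNF fails.
C, E, G -> D has non-prime {D} on the right and a non-superkey on the left, so 3NF fails.
No proper subset of a key has a non-prime attribute in its closure, so there is no partial dependency; 2NF holds.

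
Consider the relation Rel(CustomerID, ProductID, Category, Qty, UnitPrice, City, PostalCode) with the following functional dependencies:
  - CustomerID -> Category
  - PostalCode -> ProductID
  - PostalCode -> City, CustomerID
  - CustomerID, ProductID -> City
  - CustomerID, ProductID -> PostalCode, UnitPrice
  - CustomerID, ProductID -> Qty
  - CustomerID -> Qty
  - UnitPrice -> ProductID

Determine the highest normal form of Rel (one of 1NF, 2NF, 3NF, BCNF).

Candidate keys: {CustomerID, ProductID}, {CustomerID, UnitPrice}, {PostalCode}. Prime attributes: {CustomerID, PostalCode, ProductID, UnitPrice}.
For CustomerID -> Category we have {CustomerID}⁺ = {Category, CustomerID, Qty}; {CustomerID} is not a superkey, so BCNF fails.
Because {Category} is non-prime and the left side of CustomerID -> Category is not a superkey, the relation is not in 3NF.
{CustomerID} is a proper subset of the key {CustomerID, ProductID}, and {CustomerID}⁺ contains the non-prime attributes {Category, Qty} — a partial dependency, so 2NF is violated.

1NF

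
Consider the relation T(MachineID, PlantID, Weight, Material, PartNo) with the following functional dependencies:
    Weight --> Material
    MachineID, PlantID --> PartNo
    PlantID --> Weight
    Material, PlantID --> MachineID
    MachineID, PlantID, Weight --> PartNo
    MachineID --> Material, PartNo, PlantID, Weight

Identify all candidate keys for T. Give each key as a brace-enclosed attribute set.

{MachineID}, {PlantID}

{MachineID}⁺ = {MachineID, Material, PartNo, PlantID, Weight} — all of the relation — so {MachineID} is a candidate key.
{PlantID}⁺ = {MachineID, Material, PartNo, PlantID, Weight} — all of the relation — so {PlantID} is a candidate key.
No proper subset of any of these is a key, and no other minimal superkey exists.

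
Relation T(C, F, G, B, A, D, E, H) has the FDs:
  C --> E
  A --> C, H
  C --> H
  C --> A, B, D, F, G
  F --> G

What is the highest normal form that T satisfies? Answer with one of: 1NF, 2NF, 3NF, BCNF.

Candidate keys: {A}, {C}. Prime attributes: {A, C}.
F --> G breaks BCNF: {F}⁺ = {F, G}, so {F} is not a superkey.
Because {G} is non-prime and the left side of F --> G is not a superkey, the relation is not in 3NF.
All keys have size 1, which rules out partial dependencies — 2NF is satisfied.

2NF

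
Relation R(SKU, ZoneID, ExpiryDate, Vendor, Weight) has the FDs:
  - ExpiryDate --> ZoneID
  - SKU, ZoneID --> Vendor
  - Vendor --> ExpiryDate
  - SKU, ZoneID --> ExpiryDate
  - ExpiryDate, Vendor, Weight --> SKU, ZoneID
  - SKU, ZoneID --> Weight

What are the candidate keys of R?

{ExpiryDate, SKU}, {SKU, Vendor}, {SKU, ZoneID}, {Vendor, Weight}

{ExpiryDate, SKU}⁺ = {ExpiryDate, SKU, Vendor, Weight, ZoneID} — all of the relation — so {ExpiryDate, SKU} is a candidate key.
{SKU, Vendor}⁺ = {ExpiryDate, SKU, Vendor, Weight, ZoneID} — all of the relation — so {SKU, Vendor} is a candidate key.
{SKU, ZoneID}⁺ = {ExpiryDate, SKU, Vendor, Weight, ZoneID} — all of the relation — so {SKU, ZoneID} is a candidate key.
{Vendor, Weight}⁺ = {ExpiryDate, SKU, Vendor, Weight, ZoneID} — all of the relation — so {Vendor, Weight} is a candidate key.
These are minimal and exhaustive — every other superkey contains one of them.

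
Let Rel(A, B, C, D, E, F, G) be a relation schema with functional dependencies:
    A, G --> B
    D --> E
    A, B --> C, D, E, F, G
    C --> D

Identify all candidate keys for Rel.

{A, B}, {A, G}

No FD produces {A}, so it must be in every candidate key.
Closure of {A, B} is {A, B, C, D, E, F, G}, the whole schema; {A, B} is a candidate key.
Closure of {A, G} is {A, B, C, D, E, F, G}, the whole schema; {A, G} is a candidate key.
No proper subset of any of these is a key, and no other minimal superkey exists.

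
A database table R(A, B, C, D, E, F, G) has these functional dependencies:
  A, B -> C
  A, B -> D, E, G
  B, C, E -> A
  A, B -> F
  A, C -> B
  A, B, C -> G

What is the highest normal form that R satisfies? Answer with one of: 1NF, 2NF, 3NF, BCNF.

Candidate keys: {A, B}, {A, C}, {B, C, E}. Prime attributes: {A, B, C, E}.
The left-hand side of every FD is a superkey, so BCNF is satisfied.

BCNF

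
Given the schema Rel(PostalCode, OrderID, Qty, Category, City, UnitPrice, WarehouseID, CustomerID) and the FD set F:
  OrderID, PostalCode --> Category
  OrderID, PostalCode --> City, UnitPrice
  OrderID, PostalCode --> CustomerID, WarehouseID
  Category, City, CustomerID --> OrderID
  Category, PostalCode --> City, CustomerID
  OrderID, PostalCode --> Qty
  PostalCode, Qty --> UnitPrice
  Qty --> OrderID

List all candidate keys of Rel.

Attributes never on any right-hand side: {PostalCode} — every candidate key must contain it.
Closure of {Category, PostalCode} is {Category, City, CustomerID, OrderID, PostalCode, Qty, UnitPrice, WarehouseID}, the whole schema; {Category, PostalCode} is a candidate key.
Closure of {OrderID, PostalCode} is {Category, City, CustomerID, OrderID, PostalCode, Qty, UnitPrice, WarehouseID}, the whole schema; {OrderID, PostalCode} is a candidate key.
Closure of {PostalCode, Qty} is {Category, City, CustomerID, OrderID, PostalCode, Qty, UnitPrice, WarehouseID}, the whole schema; {PostalCode, Qty} is a candidate key.
These are minimal and exhaustive — every other superkey contains one of them.

{Category, PostalCode}, {OrderID, PostalCode}, {PostalCode, Qty}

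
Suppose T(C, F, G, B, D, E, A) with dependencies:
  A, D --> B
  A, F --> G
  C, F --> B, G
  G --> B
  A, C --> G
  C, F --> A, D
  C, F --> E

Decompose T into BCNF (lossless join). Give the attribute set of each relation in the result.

{A, B, D}; {A, C, D, E, F}; {A, F, G}

Candidate key of the original relation: {C, F}.
Within {A, B, C, D, E, F, G}: {A, D}⁺ ∩ {A, B, C, D, E, F, G} = {A, B, D}, not the whole set, so A, D --> B violates BCNF; decompose into {A, B, D} and {A, C, D, E, F, G}.
{A, B, D} has no BCNF violation.
Within {A, C, D, E, F, G}: {A, F}⁺ ∩ {A, C, D, E, F, G} = {A, F, G}, not the whole set, so A, F --> G violates BCNF; decompose into {A, F, G} and {A, C, D, E, F}.
{A, F, G} has no BCNF violation.
{A, C, D, E, F} has no BCNF violation.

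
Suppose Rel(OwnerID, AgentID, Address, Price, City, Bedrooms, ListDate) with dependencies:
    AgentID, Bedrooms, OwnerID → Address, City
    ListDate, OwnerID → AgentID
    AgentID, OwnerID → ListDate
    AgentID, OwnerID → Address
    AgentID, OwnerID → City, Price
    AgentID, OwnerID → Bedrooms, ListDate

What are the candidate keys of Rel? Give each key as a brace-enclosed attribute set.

{AgentID, OwnerID}, {ListDate, OwnerID}

{OwnerID} never appears on the right of any FD, so every key must include it.
{AgentID, OwnerID}⁺ = {Address, AgentID, Bedrooms, City, ListDate, OwnerID, Price} — all of the relation — so {AgentID, OwnerID} is a candidate key.
{ListDate, OwnerID}⁺ = {Address, AgentID, Bedrooms, City, ListDate, OwnerID, Price} — all of the relation — so {ListDate, OwnerID} is a candidate key.
Any other superkey properly contains one of these, so there are no further candidate keys.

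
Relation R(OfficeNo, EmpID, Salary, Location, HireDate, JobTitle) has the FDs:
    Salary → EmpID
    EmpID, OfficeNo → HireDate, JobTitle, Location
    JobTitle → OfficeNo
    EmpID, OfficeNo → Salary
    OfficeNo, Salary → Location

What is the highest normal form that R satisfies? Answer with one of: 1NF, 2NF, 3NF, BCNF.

3NF

Candidate keys: {EmpID, JobTitle}, {EmpID, OfficeNo}, {JobTitle, Salary}, {OfficeNo, Salary}. Prime attributes: {EmpID, JobTitle, OfficeNo, Salary}.
For Salary → EmpID we have {Salary}⁺ = {EmpID, Salary}; {Salary} is not a superkey, so BCNF fails.
But every attribute on its right side ({EmpID}) is prime, and the same holds for every other non-superkey FD, so 3NF still holds.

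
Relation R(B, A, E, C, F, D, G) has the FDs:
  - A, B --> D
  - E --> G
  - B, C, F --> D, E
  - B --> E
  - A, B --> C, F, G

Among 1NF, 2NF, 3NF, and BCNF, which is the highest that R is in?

1NF

Candidate key: {A, B}. Prime attributes: {A, B}.
E --> G: {E}⁺ = {E, G}, which is not all of the attributes, so the left side is not a superkey — BCNF is violated.
E --> G has non-prime {G} on the right and a non-superkey on the left, so 3NF fails.
The proper key subset {B} of {A, B} determines non-prime {E, G}, so the relation is not even in 2NF.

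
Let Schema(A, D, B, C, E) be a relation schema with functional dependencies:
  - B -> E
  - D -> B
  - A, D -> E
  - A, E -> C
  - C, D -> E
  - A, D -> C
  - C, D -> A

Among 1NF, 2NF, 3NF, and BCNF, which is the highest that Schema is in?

1NF

Candidate keys: {A, D}, {C, D}. Prime attributes: {A, C, D}.
For B -> E we have {B}⁺ = {B, E}; {B} is not a superkey, so BCNF fails.
Because {E} is non-prime and the left side of B -> E is not a superkey, the relation is not in 3NF.
Since {D} ⊂ {A, D} and {D}⁺ ⊇ {B, E} with {B, E} non-prime, there is a partial dependency; 2NF fails.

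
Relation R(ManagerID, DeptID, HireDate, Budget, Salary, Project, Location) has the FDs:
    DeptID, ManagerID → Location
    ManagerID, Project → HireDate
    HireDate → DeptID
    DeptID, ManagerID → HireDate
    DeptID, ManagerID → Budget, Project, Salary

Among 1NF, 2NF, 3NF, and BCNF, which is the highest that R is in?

3NF

Candidate keys: {DeptID, ManagerID}, {HireDate, ManagerID}, {ManagerID, Project}. Prime attributes: {DeptID, HireDate, ManagerID, Project}.
For HireDate → DeptID we have {HireDate}⁺ = {DeptID, HireDate}; {HireDate} is not a superkey, so BCNF fails.
Since {DeptID} ⊆ prime attributes and every other non-superkey FD also has a prime right side, the schema is in 3NF.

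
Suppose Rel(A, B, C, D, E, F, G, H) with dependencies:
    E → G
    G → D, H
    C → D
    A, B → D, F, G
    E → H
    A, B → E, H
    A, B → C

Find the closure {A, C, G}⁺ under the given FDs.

Start with {A, C, G}.
G → D, H applies; add {D, H} → now {A, C, D, G, H}.
No further FD applies.

{A, C, D, G, H}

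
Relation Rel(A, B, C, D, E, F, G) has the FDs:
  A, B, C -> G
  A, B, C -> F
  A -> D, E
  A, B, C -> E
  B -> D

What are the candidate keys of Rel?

{A, B, C}

{A, B, C} never appear on the right of any FD, so every key must include all of them.
Closure of {A, B, C} is {A, B, C, D, E, F, G}, the whole schema; {A, B, C} is a candidate key.
No other minimal set has full closure, so this is the only candidate key.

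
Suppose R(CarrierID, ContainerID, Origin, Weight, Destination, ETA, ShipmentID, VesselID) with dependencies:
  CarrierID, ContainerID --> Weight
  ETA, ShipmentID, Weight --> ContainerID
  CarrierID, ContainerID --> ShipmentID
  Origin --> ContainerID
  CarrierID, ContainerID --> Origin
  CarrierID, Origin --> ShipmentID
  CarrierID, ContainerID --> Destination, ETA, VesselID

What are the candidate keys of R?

{CarrierID, ContainerID}, {CarrierID, ETA, ShipmentID, Weight}, {CarrierID, Origin}

No FD produces {CarrierID}, so it must be in every candidate key.
{CarrierID, ContainerID}⁺ = {CarrierID, ContainerID, Destination, ETA, Origin, ShipmentID, VesselID, Weight}, which is every attribute, so {CarrierID, ContainerID} is a candidate key.
{CarrierID, Origin}⁺ = {CarrierID, ContainerID, Destination, ETA, Origin, ShipmentID, VesselID, Weight}, which is every attribute, so {CarrierID, Origin} is a candidate key.
{CarrierID, ETA, ShipmentID, Weight}⁺ = {CarrierID, ContainerID, Destination, ETA, Origin, ShipmentID, VesselID, Weight}, which is every attribute, so {CarrierID, ETA, ShipmentID, Weight} is a candidate key.
No proper subset of any of these is a key, and no other minimal superkey exists.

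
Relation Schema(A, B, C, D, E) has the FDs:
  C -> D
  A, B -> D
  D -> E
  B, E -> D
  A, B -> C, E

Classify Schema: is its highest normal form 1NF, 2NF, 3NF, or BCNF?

Candidate key: {A, B}. Prime attributes: {A, B}.
C -> D: {C}⁺ = {C, D, E}, which is not all of the attributes, so the left side is not a superkey — BCNF is violated.
C -> D determines the non-prime attribute {D} from a non-superkey — 3NF is violated.
No proper subset of a key has a non-prime attribute in its closure, so there is no partial dependency; 2NF holds.

2NF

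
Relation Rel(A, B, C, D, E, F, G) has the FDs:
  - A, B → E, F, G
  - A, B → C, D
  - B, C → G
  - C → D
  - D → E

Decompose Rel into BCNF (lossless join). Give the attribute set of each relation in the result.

{A, B, C, F}; {B, C, G}; {C, D}; {D, E}

Candidate key of the original relation: {A, B}.
{A, B, C, D, E, F, G}: {B, C} determines {B, C, D, E, G} here but is not a superkey — split on B, C → D, E, G, giving {B, C, D, E, G} and {A, B, C, F}.
{B, C, D, E, G}: {C} determines {C, D, E} here but is not a superkey — split on C → D, E, giving {C, D, E} and {B, C, G}.
{C, D, E}: {D} determines {D, E} here but is not a superkey — split on D → E, giving {D, E} and {C, D}.
{D, E}: every determinant is a superkey — BCNF.
{C, D}: every determinant is a superkey — BCNF.
{B, C, G}: every determinant is a superkey — BCNF.
{A, B, C, F}: every determinant is a superkey — BCNF.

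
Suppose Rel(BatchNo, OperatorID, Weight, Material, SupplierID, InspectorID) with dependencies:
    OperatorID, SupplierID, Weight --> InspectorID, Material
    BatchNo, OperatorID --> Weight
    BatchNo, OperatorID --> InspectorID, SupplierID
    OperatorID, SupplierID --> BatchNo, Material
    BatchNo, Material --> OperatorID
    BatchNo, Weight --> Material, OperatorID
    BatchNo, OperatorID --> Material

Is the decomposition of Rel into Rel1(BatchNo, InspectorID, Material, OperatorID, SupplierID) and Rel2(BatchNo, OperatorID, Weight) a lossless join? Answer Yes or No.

Yes

Common attributes: {BatchNo, OperatorID}; their closure is {BatchNo, InspectorID, Material, OperatorID, SupplierID, Weight}.
Rel1 is contained in that closure, so Rel1 ∩ Rel2 --> Rel1 holds and the join is lossless.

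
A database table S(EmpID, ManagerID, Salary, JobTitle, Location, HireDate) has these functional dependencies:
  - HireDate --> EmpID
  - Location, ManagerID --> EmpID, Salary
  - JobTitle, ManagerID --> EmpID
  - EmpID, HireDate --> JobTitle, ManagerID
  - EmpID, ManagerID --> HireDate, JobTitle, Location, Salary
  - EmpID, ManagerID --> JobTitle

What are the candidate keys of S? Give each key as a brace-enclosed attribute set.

{HireDate} is a candidate key since {HireDate}⁺ = {EmpID, HireDate, JobTitle, Location, ManagerID, Salary} covers every attribute.
{EmpID, ManagerID} is a candidate key since {EmpID, ManagerID}⁺ = {EmpID, HireDate, JobTitle, Location, ManagerID, Salary} covers every attribute.
{JobTitle, ManagerID} is a candidate key since {JobTitle, ManagerID}⁺ = {EmpID, HireDate, JobTitle, Location, ManagerID, Salary} covers every attribute.
{Location, ManagerID} is a candidate key since {Location, ManagerID}⁺ = {EmpID, HireDate, JobTitle, Location, ManagerID, Salary} covers every attribute.
These are minimal and exhaustive — every other superkey contains one of them.

{EmpID, ManagerID}, {HireDate}, {JobTitle, ManagerID}, {Location, ManagerID}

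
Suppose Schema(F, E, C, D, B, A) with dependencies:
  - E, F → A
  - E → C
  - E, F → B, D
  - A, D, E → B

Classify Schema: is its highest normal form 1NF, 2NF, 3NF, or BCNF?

1NF

Candidate key: {E, F}. Prime attributes: {E, F}.
E → C breaks BCNF: {E}⁺ = {C, E}, so {E} is not a superkey.
E → C determines the non-prime attribute {C} from a non-superkey — 3NF is violated.
The proper key subset {E} of {E, F} determines non-prime {C}, so the relation is not even in 2NF.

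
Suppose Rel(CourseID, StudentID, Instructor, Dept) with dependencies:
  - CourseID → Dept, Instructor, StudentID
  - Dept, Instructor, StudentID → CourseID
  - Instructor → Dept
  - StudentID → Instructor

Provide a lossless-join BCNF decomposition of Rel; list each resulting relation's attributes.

{CourseID, Instructor, StudentID}; {Dept, Instructor}

Candidate keys of the original relation: {CourseID}, {StudentID}.
In {CourseID, Dept, Instructor, StudentID}, {Instructor} is not a superkey ({Instructor}⁺ restricted to this set is {Dept, Instructor}), so split on Instructor → Dept into {Dept, Instructor} and {CourseID, Instructor, StudentID}.
{Dept, Instructor}: every determinant is a superkey — BCNF.
{CourseID, Instructor, StudentID}: every determinant is a superkey — BCNF.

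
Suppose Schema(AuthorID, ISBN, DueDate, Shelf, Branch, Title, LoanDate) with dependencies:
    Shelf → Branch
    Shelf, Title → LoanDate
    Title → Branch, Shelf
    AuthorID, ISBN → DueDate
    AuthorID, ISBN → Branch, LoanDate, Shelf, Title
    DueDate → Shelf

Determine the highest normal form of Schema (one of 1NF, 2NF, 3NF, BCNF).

2NF

Candidate key: {AuthorID, ISBN}. Prime attributes: {AuthorID, ISBN}.
For Shelf → Branch we have {Shelf}⁺ = {Branch, Shelf}; {Shelf} is not a superkey, so BCNF fails.
Shelf → Branch has non-prime {Branch} on the right and a non-superkey on the left, so 3NF fails.
No proper subset of a key has a non-prime attribute in its closure, so there is no partial dependency; 2NF holds.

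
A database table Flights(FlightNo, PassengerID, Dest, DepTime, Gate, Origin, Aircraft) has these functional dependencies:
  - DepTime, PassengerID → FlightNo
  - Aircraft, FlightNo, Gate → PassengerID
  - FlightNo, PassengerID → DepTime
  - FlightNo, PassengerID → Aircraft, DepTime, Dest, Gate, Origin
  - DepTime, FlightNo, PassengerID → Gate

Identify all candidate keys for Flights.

{DepTime, PassengerID}⁺ = {Aircraft, DepTime, Dest, FlightNo, Gate, Origin, PassengerID} — all of the relation — so {DepTime, PassengerID} is a candidate key.
{FlightNo, PassengerID}⁺ = {Aircraft, DepTime, Dest, FlightNo, Gate, Origin, PassengerID} — all of the relation — so {FlightNo, PassengerID} is a candidate key.
{Aircraft, FlightNo, Gate}⁺ = {Aircraft, DepTime, Dest, FlightNo, Gate, Origin, PassengerID} — all of the relation — so {Aircraft, FlightNo, Gate} is a candidate key.
Any other superkey properly contains one of these, so there are no further candidate keys.

{Aircraft, FlightNo, Gate}, {DepTime, PassengerID}, {FlightNo, PassengerID}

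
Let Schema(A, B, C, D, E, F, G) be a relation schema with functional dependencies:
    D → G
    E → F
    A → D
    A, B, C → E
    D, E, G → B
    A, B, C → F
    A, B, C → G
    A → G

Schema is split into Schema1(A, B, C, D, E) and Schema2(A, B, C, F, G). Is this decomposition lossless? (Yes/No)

Common attributes: {A, B, C}; their closure is {A, B, C, D, E, F, G}.
This includes all of Schema1, so the common attributes are a superkey of Schema1 — the join is lossless.

Yes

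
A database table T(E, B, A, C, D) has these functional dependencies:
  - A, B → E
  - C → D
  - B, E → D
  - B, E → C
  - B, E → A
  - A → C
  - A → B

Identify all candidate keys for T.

{A} is a candidate key since {A}⁺ = {A, B, C, D, E} covers every attribute.
{B, E} is a candidate key since {B, E}⁺ = {A, B, C, D, E} covers every attribute.
No proper subset of any of these is a key, and no other minimal superkey exists.

{A}, {B, E}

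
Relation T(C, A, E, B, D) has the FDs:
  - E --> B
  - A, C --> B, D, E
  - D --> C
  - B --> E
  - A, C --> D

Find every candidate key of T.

{A, C}, {A, D}

Attributes never on any right-hand side: {A} — every candidate key must contain it.
{A, C} is a candidate key since {A, C}⁺ = {A, B, C, D, E} covers every attribute.
{A, D} is a candidate key since {A, D}⁺ = {A, B, C, D, E} covers every attribute.
No proper subset of any of these is a key, and no other minimal superkey exists.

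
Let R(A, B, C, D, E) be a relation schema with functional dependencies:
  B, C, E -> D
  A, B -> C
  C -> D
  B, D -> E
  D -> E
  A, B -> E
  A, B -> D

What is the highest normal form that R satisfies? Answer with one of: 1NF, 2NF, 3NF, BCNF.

2NF

Candidate key: {A, B}. Prime attributes: {A, B}.
B, C, E -> D breaks BCNF: {B, C, E}⁺ = {B, C, D, E}, so {B, C, E} is not a superkey.
B, C, E -> D determines the non-prime attribute {D} from a non-superkey — 3NF is violated.
Checking every proper subset of each key, none determines a non-prime attribute — 2NF is satisfied.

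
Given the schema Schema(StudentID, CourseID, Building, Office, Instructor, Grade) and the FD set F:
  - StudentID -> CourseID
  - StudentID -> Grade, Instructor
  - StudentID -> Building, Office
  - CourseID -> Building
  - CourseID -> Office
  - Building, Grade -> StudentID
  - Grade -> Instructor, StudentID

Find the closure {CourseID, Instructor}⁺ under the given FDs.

{Building, CourseID, Instructor, Office}

Start with {CourseID, Instructor}.
CourseID -> Building applies; add {Building} → now {Building, CourseID, Instructor}.
CourseID -> Office applies; add {Office} → now {Building, CourseID, Instructor, Office}.
No further FD applies.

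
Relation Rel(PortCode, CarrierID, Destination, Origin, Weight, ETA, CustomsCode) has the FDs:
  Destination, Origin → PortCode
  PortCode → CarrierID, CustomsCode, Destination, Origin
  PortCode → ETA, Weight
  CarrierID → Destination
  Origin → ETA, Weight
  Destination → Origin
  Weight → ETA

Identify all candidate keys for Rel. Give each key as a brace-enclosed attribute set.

{CarrierID} is a candidate key since {CarrierID}⁺ = {CarrierID, CustomsCode, Destination, ETA, Origin, PortCode, Weight} covers every attribute.
{Destination} is a candidate key since {Destination}⁺ = {CarrierID, CustomsCode, Destination, ETA, Origin, PortCode, Weight} covers every attribute.
{PortCode} is a candidate key since {PortCode}⁺ = {CarrierID, CustomsCode, Destination, ETA, Origin, PortCode, Weight} covers every attribute.
These are minimal and exhaustive — every other superkey contains one of them.

{CarrierID}, {Destination}, {PortCode}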